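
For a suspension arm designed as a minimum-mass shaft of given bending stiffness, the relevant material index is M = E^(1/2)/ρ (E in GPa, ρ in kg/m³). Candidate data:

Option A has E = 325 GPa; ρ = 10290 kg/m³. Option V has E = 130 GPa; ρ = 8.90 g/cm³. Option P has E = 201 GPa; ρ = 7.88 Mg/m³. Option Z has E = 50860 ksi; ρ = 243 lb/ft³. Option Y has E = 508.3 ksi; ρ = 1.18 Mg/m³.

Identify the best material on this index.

option Z

After converting to SI:
  option A: E = 325.0 GPa, ρ = 10290 kg/m³
  option V: E = 130.0 GPa, ρ = 8900 kg/m³
  option P: E = 201.0 GPa, ρ = 7880 kg/m³
  option Z: E = 350.7 GPa, ρ = 3892 kg/m³
  option Y: E = 3.505 GPa, ρ = 1180 kg/m³
  option Z: M = 4.81×10⁻³
  option P: M = 1.80×10⁻³
  option A: M = 1.75×10⁻³
  option Y: M = 1.59×10⁻³
  option V: M = 1.28×10⁻³
Option Z has the largest M.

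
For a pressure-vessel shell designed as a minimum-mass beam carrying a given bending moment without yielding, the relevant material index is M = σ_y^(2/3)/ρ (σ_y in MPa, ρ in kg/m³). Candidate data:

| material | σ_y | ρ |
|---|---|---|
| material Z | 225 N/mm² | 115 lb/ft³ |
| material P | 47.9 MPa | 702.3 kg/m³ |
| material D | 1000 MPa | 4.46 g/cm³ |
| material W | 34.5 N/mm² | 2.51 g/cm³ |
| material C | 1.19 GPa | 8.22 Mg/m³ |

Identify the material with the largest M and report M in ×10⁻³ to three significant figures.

material D, M = 22.4×10⁻³

Normalizing units and computing the index:
  material Z: σ_y = 225.0 MPa, ρ = 1842 kg/m³
  material P: σ_y = 47.90 MPa, ρ = 702.3 kg/m³
  material D: σ_y = 1000 MPa, ρ = 4460 kg/m³
  material W: σ_y = 34.50 MPa, ρ = 2510 kg/m³
  material C: σ_y = 1190 MPa, ρ = 8220 kg/m³
  material D: M = 22.4×10⁻³
  material Z: M = 20.1×10⁻³
  material P: M = 18.8×10⁻³
  material C: M = 13.7×10⁻³
  material W: M = 4.22×10⁻³
Highest index: material D.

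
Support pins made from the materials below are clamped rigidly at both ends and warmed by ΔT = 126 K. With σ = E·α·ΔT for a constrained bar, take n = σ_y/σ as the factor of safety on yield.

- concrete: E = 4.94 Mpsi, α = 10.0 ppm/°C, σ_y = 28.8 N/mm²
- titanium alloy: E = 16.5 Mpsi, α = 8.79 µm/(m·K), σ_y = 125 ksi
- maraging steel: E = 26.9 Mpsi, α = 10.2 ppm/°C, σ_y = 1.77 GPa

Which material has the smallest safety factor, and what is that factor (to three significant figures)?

In consistent units (E in GPa, α in ×10⁻⁶/K, σ_y in MPa):
  concrete: E = 34.06, α = 10.0, σ_y = 28.80 → σ = 42.9 MPa, n = 0.671
  titanium alloy: E = 113.8, α = 8.79, σ_y = 861.8 → σ = 126 MPa, n = 6.84
  maraging steel: E = 185.5, α = 10.2, σ_y = 1770 → σ = 238 MPa, n = 7.43
The minimum is concrete at n = 0.671.

concrete, n = 0.671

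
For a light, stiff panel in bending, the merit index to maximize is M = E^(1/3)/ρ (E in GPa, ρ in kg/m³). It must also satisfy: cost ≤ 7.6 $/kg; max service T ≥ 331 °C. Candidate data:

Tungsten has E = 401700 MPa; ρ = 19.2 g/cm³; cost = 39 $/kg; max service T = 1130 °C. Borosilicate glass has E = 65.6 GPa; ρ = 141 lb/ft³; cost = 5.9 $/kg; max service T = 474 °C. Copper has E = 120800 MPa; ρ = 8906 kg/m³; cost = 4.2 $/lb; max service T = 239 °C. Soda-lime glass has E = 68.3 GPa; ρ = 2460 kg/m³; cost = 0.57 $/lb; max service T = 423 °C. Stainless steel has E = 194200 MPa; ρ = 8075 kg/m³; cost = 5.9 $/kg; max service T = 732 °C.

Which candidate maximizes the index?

Screen on constraints: cost ≤ 7.6 $/kg; max service T ≥ 331 °C. Survivors: borosilicate glass, soda-lime glass, stainless steel.
In SI units:
  borosilicate glass: E = 65.60 GPa, ρ = 2259 kg/m³
  soda-lime glass: E = 68.30 GPa, ρ = 2460 kg/m³
  stainless steel: E = 194.2 GPa, ρ = 8075 kg/m³
  borosilicate glass: M = 1.79×10⁻³
  soda-lime glass: M = 1.66×10⁻³
  stainless steel: M = 0.717×10⁻³
Borosilicate glass ranks first.

borosilicate glass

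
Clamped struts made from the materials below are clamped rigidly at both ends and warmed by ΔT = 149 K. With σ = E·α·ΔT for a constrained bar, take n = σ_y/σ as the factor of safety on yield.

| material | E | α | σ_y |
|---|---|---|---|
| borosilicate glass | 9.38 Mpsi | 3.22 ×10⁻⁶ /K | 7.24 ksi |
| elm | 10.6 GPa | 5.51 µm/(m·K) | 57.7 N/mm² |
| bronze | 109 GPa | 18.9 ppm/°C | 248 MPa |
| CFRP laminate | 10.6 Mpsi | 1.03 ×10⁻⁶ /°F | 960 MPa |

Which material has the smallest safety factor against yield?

Converting E to GPa, α to ×10⁻⁶/K, σ_y to MPa, then σ and n for each:
  borosilicate glass: E = 64.67, α = 3.22, σ_y = 49.92 → σ = 31.0 MPa, n = 1.61
  elm: E = 10.60, α = 5.51, σ_y = 57.70 → σ = 8.70 MPa, n = 6.63
  bronze: E = 109.0, α = 18.9, σ_y = 248.0 → σ = 307 MPa, n = 0.808
  CFRP laminate: E = 73.08, α = 1.85, σ_y = 960.0 → σ = 20.2 MPa, n = 47.5
Bronze has the lowest safety factor, n = 0.808.

bronze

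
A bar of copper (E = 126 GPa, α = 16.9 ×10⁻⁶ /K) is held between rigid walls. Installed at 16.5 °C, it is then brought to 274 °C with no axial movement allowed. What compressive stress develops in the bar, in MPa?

ΔT = 257.5 K. Constrained thermal stress σ = E·α·ΔT = 126.0×10³ MPa × 16.9×10⁻⁶ × 257.5 = 548 MPa (compressive).

548 MPa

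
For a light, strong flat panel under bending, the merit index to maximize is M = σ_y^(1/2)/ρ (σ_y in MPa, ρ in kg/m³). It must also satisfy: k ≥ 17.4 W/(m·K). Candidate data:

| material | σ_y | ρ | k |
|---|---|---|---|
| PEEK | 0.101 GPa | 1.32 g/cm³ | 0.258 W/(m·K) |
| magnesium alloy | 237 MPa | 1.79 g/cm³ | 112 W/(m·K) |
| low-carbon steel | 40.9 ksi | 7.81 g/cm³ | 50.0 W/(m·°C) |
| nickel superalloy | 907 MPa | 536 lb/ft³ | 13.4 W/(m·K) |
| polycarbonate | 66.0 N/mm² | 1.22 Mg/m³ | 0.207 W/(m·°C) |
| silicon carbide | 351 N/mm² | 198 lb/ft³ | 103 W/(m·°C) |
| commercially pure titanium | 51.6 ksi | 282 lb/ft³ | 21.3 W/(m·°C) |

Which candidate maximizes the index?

magnesium alloy

Screen on constraints: k ≥ 17.4 W/(m·K). Survivors: magnesium alloy, low-carbon steel, silicon carbide, commercially pure titanium.
Normalizing units and computing the index:
  magnesium alloy: σ_y = 237.0 MPa, ρ = 1790 kg/m³
  low-carbon steel: σ_y = 282.0 MPa, ρ = 7810 kg/m³
  silicon carbide: σ_y = 351.0 MPa, ρ = 3172 kg/m³
  commercially pure titanium: σ_y = 355.8 MPa, ρ = 4517 kg/m³
  magnesium alloy: M = 8.60×10⁻³
  silicon carbide: M = 5.91×10⁻³
  commercially pure titanium: M = 4.18×10⁻³
  low-carbon steel: M = 2.15×10⁻³
The maximum is for magnesium alloy.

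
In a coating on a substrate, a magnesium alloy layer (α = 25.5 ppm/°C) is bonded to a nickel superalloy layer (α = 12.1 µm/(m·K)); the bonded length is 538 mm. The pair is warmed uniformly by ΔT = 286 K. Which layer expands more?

α(magnesium alloy) = 25.5×10⁻⁶/K vs α(nickel superalloy) = 12.1×10⁻⁶/K.
Higher α expands more for the same ΔT: magnesium alloy.

magnesium alloy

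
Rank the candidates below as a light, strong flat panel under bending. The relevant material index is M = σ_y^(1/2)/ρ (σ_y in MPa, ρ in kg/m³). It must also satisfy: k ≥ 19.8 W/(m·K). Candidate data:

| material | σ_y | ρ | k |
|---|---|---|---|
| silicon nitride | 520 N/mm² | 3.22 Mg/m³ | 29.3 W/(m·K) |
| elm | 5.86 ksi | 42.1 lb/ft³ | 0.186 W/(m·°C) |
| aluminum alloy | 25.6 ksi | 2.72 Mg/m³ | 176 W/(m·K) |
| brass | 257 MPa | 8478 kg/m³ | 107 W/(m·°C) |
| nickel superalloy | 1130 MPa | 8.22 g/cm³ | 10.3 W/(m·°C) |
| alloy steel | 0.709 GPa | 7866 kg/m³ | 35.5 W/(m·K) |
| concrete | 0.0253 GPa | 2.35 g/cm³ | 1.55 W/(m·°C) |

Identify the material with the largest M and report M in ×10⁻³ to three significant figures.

Screen on constraints: k ≥ 19.8 W/(m·K). Survivors: silicon nitride, aluminum alloy, brass, alloy steel.
Normalizing units and computing the index:
  silicon nitride: σ_y = 520.0 MPa, ρ = 3220 kg/m³
  aluminum alloy: σ_y = 176.5 MPa, ρ = 2720 kg/m³
  brass: σ_y = 257.0 MPa, ρ = 8478 kg/m³
  alloy steel: σ_y = 709.0 MPa, ρ = 7866 kg/m³
  silicon nitride: M = 7.08×10⁻³
  aluminum alloy: M = 4.88×10⁻³
  alloy steel: M = 3.39×10⁻³
  brass: M = 1.89×10⁻³
Highest index: silicon nitride.

silicon nitride, M = 7.08×10⁻³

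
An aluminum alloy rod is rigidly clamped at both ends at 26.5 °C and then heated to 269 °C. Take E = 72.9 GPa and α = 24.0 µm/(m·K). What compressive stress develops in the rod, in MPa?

424 MPa

ΔT = 242.5 K. Constrained thermal stress σ = E·α·ΔT = 72.90×10³ MPa × 24.0×10⁻⁶ × 242.5 = 424 MPa (compressive).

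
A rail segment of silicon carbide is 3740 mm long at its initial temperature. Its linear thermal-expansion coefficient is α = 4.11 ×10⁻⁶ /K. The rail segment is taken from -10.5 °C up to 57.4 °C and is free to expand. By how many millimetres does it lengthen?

1.04 mm

ΔT = 57.4 − (-10.5) = 67.90 K.
ΔL = α·L₀·ΔT = 4.11×10⁻⁶ × 3740 mm × 67.90 K = 1.04 mm.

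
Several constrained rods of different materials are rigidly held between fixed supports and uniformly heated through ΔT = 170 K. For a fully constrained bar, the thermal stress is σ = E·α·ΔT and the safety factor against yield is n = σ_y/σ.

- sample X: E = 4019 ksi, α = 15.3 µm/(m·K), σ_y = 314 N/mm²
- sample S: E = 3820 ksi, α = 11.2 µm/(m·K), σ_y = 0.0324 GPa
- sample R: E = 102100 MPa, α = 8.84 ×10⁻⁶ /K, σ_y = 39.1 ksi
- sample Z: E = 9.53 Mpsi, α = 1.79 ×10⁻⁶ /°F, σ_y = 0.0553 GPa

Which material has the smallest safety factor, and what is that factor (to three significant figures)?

Converting E to GPa, α to ×10⁻⁶/K, σ_y to MPa, then σ and n for each:
  sample X: E = 27.71, α = 15.3, σ_y = 314.0 → σ = 72.1 MPa, n = 4.36
  sample S: E = 26.34, α = 11.2, σ_y = 32.40 → σ = 50.1 MPa, n = 0.646
  sample R: E = 102.1, α = 8.84, σ_y = 269.6 → σ = 153 MPa, n = 1.76
  sample Z: E = 65.71, α = 3.22, σ_y = 55.30 → σ = 36.0 MPa, n = 1.54
Sample S has the lowest safety factor, n = 0.646.

sample S, n = 0.646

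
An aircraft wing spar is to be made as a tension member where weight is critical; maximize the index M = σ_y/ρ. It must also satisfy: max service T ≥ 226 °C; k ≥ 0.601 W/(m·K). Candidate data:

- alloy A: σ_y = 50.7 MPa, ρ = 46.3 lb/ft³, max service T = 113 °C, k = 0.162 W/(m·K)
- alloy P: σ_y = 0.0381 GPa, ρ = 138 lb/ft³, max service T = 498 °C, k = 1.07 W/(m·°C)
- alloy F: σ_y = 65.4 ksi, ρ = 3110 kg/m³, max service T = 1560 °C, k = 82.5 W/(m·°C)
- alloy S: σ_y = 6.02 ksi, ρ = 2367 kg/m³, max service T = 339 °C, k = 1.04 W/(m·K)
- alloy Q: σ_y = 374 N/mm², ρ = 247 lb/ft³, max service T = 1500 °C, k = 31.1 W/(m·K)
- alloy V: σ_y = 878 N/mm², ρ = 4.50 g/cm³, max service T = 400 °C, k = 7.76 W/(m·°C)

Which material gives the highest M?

Screen on constraints: max service T ≥ 226 °C; k ≥ 0.601 W/(m·K). Survivors: alloy P, alloy F, alloy S, alloy Q, alloy V.
In SI units:
  alloy P: σ_y = 38.10 MPa, ρ = 2211 kg/m³
  alloy F: σ_y = 450.9 MPa, ρ = 3110 kg/m³
  alloy S: σ_y = 41.51 MPa, ρ = 2367 kg/m³
  alloy Q: σ_y = 374.0 MPa, ρ = 3957 kg/m³
  alloy V: σ_y = 878.0 MPa, ρ = 4500 kg/m³
  alloy V: M = 195 kN·m/kg
  alloy F: M = 145 kN·m/kg
  alloy Q: M = 94.5 kN·m/kg
  alloy S: M = 17.5 kN·m/kg
  alloy P: M = 17.2 kN·m/kg
Highest index: alloy V.

alloy V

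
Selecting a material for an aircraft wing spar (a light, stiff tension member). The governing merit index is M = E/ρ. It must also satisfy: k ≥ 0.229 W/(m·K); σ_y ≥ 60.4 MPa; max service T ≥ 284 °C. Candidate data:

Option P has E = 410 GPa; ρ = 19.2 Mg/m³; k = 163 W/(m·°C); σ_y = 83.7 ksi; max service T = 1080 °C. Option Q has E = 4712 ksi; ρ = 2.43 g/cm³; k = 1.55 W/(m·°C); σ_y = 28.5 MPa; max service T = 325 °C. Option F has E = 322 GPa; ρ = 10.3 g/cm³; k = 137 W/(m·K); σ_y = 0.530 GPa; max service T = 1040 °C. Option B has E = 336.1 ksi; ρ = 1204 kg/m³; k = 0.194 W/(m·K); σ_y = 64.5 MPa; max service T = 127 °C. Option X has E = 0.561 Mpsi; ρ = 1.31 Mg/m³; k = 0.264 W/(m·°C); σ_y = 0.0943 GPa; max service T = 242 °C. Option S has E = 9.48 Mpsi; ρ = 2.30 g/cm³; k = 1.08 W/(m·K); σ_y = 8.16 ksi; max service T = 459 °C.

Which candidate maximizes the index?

Screen on constraints: k ≥ 0.229 W/(m·K); σ_y ≥ 60.4 MPa; max service T ≥ 284 °C. Survivors: option P, option F.
In SI units:
  option P: E = 410.0 GPa, ρ = 19200 kg/m³
  option F: E = 322.0 GPa, ρ = 10300 kg/m³
  option F: M = 31.3 MN·m/kg
  option P: M = 21.4 MN·m/kg
The maximum is for option F.

option F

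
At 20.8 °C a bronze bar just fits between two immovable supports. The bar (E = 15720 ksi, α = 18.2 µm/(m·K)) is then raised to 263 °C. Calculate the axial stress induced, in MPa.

E = 15720 ksi = 108.4 GPa.
ΔT = 242.2 K. Constrained thermal stress σ = E·α·ΔT = 108.4×10³ MPa × 18.2×10⁻⁶ × 242.2 = 478 MPa (compressive).

478 MPa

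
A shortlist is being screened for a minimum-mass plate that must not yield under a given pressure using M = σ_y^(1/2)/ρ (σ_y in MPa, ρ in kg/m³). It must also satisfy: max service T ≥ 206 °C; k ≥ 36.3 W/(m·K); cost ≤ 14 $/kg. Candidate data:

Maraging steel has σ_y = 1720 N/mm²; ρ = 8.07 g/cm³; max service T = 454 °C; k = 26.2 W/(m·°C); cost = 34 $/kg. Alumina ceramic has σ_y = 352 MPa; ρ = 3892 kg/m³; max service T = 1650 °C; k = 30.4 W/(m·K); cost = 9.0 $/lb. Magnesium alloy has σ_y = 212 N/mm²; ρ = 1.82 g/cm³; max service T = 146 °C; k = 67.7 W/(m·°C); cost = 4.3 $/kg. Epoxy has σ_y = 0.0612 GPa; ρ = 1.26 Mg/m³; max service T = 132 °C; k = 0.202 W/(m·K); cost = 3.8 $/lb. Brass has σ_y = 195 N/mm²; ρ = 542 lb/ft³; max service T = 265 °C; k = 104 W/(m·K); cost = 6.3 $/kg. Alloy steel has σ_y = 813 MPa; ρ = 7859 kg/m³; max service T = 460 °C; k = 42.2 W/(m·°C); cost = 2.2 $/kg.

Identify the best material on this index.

alloy steel

Screen on constraints: max service T ≥ 206 °C; k ≥ 36.3 W/(m·K); cost ≤ 14 $/kg. Survivors: brass, alloy steel.
After converting to SI:
  brass: σ_y = 195.0 MPa, ρ = 8682 kg/m³
  alloy steel: σ_y = 813.0 MPa, ρ = 7859 kg/m³
  alloy steel: M = 3.63×10⁻³
  brass: M = 1.61×10⁻³
The maximum is for alloy steel.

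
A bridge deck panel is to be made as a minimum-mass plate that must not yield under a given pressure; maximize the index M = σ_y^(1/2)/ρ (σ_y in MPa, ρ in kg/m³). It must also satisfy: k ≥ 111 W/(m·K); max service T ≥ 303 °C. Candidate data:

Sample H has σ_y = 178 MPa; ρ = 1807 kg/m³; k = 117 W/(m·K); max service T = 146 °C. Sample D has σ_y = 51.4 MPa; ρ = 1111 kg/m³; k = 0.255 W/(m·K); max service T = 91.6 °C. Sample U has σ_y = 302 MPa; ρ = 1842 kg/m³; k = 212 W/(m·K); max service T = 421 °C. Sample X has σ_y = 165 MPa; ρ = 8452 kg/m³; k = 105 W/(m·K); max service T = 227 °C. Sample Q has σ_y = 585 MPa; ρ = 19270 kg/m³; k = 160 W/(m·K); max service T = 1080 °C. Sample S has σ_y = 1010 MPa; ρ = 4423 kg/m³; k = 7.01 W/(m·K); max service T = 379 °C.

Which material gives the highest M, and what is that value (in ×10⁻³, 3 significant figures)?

sample U, M = 9.43×10⁻³

Screen on constraints: k ≥ 111 W/(m·K); max service T ≥ 303 °C. Survivors: sample U, sample Q.
Per-candidate index values:
  sample U: M = 9.43×10⁻³
  sample Q: M = 1.26×10⁻³
The maximum is for sample U.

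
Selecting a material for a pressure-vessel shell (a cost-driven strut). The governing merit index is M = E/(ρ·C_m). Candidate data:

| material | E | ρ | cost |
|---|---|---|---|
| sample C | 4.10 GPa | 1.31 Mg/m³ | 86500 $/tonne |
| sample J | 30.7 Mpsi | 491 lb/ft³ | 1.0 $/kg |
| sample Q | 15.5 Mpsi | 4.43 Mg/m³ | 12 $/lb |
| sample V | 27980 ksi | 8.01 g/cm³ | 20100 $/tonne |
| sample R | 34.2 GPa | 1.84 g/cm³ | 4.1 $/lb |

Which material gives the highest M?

Convert each candidate to consistent units, then evaluate M:
  sample C: E = 4.100 GPa, ρ = 1310 kg/m³, cost = 86.50 $/kg
  sample J: E = 211.7 GPa, ρ = 7865 kg/m³, cost = 1.000 $/kg
  sample Q: E = 106.9 GPa, ρ = 4430 kg/m³, cost = 26.46 $/kg
  sample V: E = 192.9 GPa, ρ = 8010 kg/m³, cost = 20.10 $/kg
  sample R: E = 34.20 GPa, ρ = 1840 kg/m³, cost = 9.039 $/kg
  sample J: M = 26.9 MN·m per $
  sample R: M = 2.06 MN·m per $
  sample V: M = 1.20 MN·m per $
  sample Q: M = 0.912 MN·m per $
  sample C: M = 0.0362 MN·m per $
The maximum is for sample J.

sample J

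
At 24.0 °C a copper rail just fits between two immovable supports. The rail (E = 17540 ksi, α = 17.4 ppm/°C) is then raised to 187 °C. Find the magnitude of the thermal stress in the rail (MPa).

E = 17540 ksi = 120.9 GPa.
ΔT = 163.0 K. Constrained thermal stress σ = E·α·ΔT = 120.9×10³ MPa × 17.4×10⁻⁶ × 163.0 = 343 MPa (compressive).

343 MPa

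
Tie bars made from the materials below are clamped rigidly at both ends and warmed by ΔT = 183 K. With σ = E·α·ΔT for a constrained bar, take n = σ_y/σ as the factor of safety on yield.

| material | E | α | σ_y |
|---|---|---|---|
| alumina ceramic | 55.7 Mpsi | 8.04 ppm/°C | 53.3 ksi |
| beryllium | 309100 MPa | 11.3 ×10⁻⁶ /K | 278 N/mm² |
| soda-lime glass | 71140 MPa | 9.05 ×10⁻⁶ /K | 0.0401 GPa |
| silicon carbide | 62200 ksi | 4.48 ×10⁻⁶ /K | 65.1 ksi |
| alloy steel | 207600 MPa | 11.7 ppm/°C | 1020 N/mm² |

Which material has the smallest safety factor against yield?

soda-lime glass

In consistent units (E in GPa, α in ×10⁻⁶/K, σ_y in MPa):
  alumina ceramic: E = 384.0, α = 8.04, σ_y = 367.5 → σ = 565 MPa, n = 0.650
  beryllium: E = 309.1, α = 11.3, σ_y = 278.0 → σ = 639 MPa, n = 0.435
  soda-lime glass: E = 71.14, α = 9.05, σ_y = 40.10 → σ = 118 MPa, n = 0.340
  silicon carbide: E = 428.9, α = 4.48, σ_y = 448.8 → σ = 352 MPa, n = 1.28
  alloy steel: E = 207.6, α = 11.7, σ_y = 1020 → σ = 444 MPa, n = 2.29
Soda-lime glass has the lowest safety factor, n = 0.340.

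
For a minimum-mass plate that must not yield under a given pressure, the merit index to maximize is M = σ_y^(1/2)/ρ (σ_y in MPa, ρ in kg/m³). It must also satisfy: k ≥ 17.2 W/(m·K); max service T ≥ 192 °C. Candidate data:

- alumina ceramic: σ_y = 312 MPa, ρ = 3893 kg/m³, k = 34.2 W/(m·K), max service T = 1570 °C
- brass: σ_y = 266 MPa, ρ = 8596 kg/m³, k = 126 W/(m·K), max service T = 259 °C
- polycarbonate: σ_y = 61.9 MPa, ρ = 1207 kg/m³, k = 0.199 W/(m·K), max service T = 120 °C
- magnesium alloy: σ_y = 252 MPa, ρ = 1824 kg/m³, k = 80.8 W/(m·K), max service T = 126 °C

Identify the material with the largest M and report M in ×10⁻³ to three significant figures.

alumina ceramic, M = 4.54×10⁻³

Screen on constraints: k ≥ 17.2 W/(m·K); max service T ≥ 192 °C. Survivors: alumina ceramic, brass.
Computing M directly (units already consistent):
  alumina ceramic: M = 4.54×10⁻³
  brass: M = 1.90×10⁻³
The maximum is for alumina ceramic.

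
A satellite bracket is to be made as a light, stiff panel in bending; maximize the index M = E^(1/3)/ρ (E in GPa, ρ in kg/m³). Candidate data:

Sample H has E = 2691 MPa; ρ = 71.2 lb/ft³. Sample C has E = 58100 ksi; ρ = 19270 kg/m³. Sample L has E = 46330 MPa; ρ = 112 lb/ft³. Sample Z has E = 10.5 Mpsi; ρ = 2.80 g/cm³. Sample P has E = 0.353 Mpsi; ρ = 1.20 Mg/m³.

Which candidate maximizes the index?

sample L

After converting to SI:
  sample H: E = 2.691 GPa, ρ = 1141 kg/m³
  sample C: E = 400.6 GPa, ρ = 19270 kg/m³
  sample L: E = 46.33 GPa, ρ = 1794 kg/m³
  sample Z: E = 72.39 GPa, ρ = 2800 kg/m³
  sample P: E = 2.434 GPa, ρ = 1200 kg/m³
  sample L: M = 2.00×10⁻³
  sample Z: M = 1.49×10⁻³
  sample H: M = 1.22×10⁻³
  sample P: M = 1.12×10⁻³
  sample C: M = 0.383×10⁻³
Sample L has the largest M.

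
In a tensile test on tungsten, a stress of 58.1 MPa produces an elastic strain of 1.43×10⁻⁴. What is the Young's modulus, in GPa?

E = σ/ε = 58.1 MPa / 1.43×10⁻⁴ = 406300 MPa = 406 GPa.

406 GPa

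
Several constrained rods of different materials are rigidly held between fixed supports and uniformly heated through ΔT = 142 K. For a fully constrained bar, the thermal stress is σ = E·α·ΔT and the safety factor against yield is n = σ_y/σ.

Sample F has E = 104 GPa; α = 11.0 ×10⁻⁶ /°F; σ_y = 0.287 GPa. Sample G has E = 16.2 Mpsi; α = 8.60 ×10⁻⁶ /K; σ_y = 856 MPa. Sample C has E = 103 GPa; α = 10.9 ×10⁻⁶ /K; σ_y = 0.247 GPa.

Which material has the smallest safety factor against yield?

Converting E to GPa, α to ×10⁻⁶/K, σ_y to MPa, then σ and n for each:
  sample F: E = 104.0, α = 19.8, σ_y = 287.0 → σ = 292 MPa, n = 0.982
  sample G: E = 111.7, α = 8.60, σ_y = 856.0 → σ = 136 MPa, n = 6.28
  sample C: E = 103.0, α = 10.9, σ_y = 247.0 → σ = 159 MPa, n = 1.55
Smallest n: sample F with n = 0.982.

sample F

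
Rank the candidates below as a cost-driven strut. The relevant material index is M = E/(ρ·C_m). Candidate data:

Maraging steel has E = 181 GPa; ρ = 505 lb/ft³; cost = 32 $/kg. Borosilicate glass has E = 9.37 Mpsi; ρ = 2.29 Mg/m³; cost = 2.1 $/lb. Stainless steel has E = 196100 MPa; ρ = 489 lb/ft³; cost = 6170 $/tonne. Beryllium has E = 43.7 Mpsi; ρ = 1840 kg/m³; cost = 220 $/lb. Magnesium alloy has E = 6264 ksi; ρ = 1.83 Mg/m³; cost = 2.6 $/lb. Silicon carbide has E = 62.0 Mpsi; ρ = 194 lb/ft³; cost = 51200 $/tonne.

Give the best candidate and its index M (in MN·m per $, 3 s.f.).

borosilicate glass, M = 6.09 MN·m per $

Normalizing units and computing the index:
  maraging steel: E = 181.0 GPa, ρ = 8089 kg/m³, cost = 32.00 $/kg
  borosilicate glass: E = 64.60 GPa, ρ = 2290 kg/m³, cost = 4.630 $/kg
  stainless steel: E = 196.1 GPa, ρ = 7833 kg/m³, cost = 6.170 $/kg
  beryllium: E = 301.3 GPa, ρ = 1840 kg/m³, cost = 485.0 $/kg
  magnesium alloy: E = 43.19 GPa, ρ = 1830 kg/m³, cost = 5.732 $/kg
  silicon carbide: E = 427.5 GPa, ρ = 3108 kg/m³, cost = 51.20 $/kg
  borosilicate glass: M = 6.09 MN·m per $
  magnesium alloy: M = 4.12 MN·m per $
  stainless steel: M = 4.06 MN·m per $
  silicon carbide: M = 2.69 MN·m per $
  maraging steel: M = 0.699 MN·m per $
  beryllium: M = 0.338 MN·m per $
The maximum is for borosilicate glass.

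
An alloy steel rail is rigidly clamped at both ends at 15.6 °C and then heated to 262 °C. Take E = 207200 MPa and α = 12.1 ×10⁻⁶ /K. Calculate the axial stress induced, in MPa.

618 MPa

E = 207200 MPa = 207.2 GPa.
ΔT = 246.4 K. Constrained thermal stress σ = E·α·ΔT = 207.2×10³ MPa × 12.1×10⁻⁶ × 246.4 = 618 MPa (compressive).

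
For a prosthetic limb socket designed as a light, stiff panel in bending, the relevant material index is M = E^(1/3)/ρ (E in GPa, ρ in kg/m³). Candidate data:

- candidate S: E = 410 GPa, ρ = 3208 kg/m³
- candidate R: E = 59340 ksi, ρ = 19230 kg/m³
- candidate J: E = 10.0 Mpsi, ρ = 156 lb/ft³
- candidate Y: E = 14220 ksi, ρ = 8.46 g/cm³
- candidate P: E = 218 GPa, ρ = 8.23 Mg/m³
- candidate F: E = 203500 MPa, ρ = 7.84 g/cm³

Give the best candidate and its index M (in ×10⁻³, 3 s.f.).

candidate S, M = 2.32×10⁻³

Normalizing units and computing the index:
  candidate S: E = 410.0 GPa, ρ = 3208 kg/m³
  candidate R: E = 409.1 GPa, ρ = 19230 kg/m³
  candidate J: E = 68.95 GPa, ρ = 2499 kg/m³
  candidate Y: E = 98.04 GPa, ρ = 8460 kg/m³
  candidate P: E = 218.0 GPa, ρ = 8230 kg/m³
  candidate F: E = 203.5 GPa, ρ = 7840 kg/m³
  candidate S: M = 2.32×10⁻³
  candidate J: M = 1.64×10⁻³
  candidate F: M = 0.750×10⁻³
  candidate P: M = 0.731×10⁻³
  candidate Y: M = 0.545×10⁻³
  candidate R: M = 0.386×10⁻³
Candidate S has the largest M.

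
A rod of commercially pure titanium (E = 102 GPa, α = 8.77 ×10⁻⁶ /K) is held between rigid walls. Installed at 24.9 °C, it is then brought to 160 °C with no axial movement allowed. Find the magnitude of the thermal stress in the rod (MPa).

ΔT = 135.1 K. Constrained thermal stress σ = E·α·ΔT = 102.0×10³ MPa × 8.77×10⁻⁶ × 135.1 = 121 MPa (compressive).

121 MPa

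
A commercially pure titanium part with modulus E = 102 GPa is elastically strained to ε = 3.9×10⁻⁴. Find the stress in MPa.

39.8 MPa

σ = E·ε = 102000 MPa × 3.9×10⁻⁴ = 39.8 MPa.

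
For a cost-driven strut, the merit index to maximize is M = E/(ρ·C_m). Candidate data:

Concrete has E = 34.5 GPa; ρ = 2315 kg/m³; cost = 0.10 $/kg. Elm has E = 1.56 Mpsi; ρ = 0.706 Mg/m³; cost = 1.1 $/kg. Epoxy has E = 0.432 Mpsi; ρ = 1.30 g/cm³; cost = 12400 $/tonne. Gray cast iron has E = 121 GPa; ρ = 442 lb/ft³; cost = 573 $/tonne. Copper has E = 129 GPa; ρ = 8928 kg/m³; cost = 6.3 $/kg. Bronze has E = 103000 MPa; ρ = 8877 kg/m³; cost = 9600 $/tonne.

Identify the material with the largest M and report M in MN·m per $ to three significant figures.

Putting every candidate on a common basis:
  concrete: E = 34.50 GPa, ρ = 2315 kg/m³, cost = 0.1000 $/kg
  elm: E = 10.76 GPa, ρ = 706.0 kg/m³, cost = 1.100 $/kg
  epoxy: E = 2.979 GPa, ρ = 1300 kg/m³, cost = 12.40 $/kg
  gray cast iron: E = 121.0 GPa, ρ = 7080 kg/m³, cost = 0.5730 $/kg
  copper: E = 129.0 GPa, ρ = 8928 kg/m³, cost = 6.300 $/kg
  bronze: E = 103.0 GPa, ρ = 8877 kg/m³, cost = 9.600 $/kg
  concrete: M = 149 MN·m per $
  gray cast iron: M = 29.8 MN·m per $
  elm: M = 13.8 MN·m per $
  copper: M = 2.29 MN·m per $
  bronze: M = 1.21 MN·m per $
  epoxy: M = 0.185 MN·m per $
The maximum is for concrete.

concrete, M = 149 MN·m per $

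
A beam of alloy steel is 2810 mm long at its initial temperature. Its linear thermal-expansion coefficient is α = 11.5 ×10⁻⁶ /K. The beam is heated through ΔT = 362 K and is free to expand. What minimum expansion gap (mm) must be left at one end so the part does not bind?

11.7 mm

ΔL = α·L₀·ΔT = 11.5×10⁻⁶ × 2810 mm × 362.0 K = 11.7 mm.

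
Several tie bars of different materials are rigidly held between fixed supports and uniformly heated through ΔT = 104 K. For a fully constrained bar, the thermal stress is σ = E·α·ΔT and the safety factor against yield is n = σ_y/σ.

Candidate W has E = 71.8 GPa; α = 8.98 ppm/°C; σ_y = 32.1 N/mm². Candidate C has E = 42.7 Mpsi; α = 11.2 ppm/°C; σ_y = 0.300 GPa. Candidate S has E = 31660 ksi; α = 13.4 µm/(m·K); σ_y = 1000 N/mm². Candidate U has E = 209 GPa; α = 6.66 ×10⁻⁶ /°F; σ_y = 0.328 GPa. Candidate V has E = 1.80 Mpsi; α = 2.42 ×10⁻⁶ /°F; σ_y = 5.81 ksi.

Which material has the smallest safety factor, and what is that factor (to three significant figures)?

With everything in SI (GPa, ×10⁻⁶/K, MPa):
  candidate W: E = 71.80, α = 8.98, σ_y = 32.10 → σ = 67.1 MPa, n = 0.479
  candidate C: E = 294.4, α = 11.2, σ_y = 300.0 → σ = 343 MPa, n = 0.875
  candidate S: E = 218.3, α = 13.4, σ_y = 1000 → σ = 304 MPa, n = 3.29
  candidate U: E = 209.0, α = 12.0, σ_y = 328.0 → σ = 261 MPa, n = 1.26
  candidate V: E = 12.41, α = 4.36, σ_y = 40.06 → σ = 5.62 MPa, n = 7.12
Smallest n: candidate W with n = 0.479.

candidate W, n = 0.479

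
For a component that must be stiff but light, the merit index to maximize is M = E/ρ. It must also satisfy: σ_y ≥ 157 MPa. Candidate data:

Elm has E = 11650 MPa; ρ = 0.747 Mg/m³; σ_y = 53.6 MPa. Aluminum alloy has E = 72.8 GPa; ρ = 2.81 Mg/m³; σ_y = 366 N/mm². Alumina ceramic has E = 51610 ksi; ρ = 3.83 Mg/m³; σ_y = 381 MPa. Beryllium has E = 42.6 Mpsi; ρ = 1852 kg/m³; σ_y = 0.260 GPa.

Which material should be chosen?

Screen on constraints: σ_y ≥ 157 MPa. Survivors: aluminum alloy, alumina ceramic, beryllium.
In SI units:
  aluminum alloy: E = 72.80 GPa, ρ = 2810 kg/m³
  alumina ceramic: E = 355.8 GPa, ρ = 3830 kg/m³
  beryllium: E = 293.7 GPa, ρ = 1852 kg/m³
  beryllium: M = 159 MN·m/kg
  alumina ceramic: M = 92.9 MN·m/kg
  aluminum alloy: M = 25.9 MN·m/kg
The maximum is for beryllium.

beryllium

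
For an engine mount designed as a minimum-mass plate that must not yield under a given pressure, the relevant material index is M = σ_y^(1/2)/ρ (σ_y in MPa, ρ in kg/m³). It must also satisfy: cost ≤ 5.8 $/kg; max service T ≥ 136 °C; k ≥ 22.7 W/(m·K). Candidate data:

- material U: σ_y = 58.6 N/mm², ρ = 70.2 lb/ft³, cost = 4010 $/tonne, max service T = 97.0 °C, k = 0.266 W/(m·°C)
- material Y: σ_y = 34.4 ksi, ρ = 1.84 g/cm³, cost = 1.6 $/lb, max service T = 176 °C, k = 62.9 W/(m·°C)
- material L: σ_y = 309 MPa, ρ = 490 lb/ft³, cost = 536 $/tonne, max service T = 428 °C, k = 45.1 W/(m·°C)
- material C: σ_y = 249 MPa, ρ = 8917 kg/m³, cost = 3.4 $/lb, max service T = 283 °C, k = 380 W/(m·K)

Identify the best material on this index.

Screen on constraints: cost ≤ 5.8 $/kg; max service T ≥ 136 °C; k ≥ 22.7 W/(m·K). Survivors: material Y, material L.
In SI units:
  material Y: σ_y = 237.2 MPa, ρ = 1840 kg/m³
  material L: σ_y = 309.0 MPa, ρ = 7849 kg/m³
  material Y: M = 8.37×10⁻³
  material L: M = 2.24×10⁻³
Material Y ranks first.

material Y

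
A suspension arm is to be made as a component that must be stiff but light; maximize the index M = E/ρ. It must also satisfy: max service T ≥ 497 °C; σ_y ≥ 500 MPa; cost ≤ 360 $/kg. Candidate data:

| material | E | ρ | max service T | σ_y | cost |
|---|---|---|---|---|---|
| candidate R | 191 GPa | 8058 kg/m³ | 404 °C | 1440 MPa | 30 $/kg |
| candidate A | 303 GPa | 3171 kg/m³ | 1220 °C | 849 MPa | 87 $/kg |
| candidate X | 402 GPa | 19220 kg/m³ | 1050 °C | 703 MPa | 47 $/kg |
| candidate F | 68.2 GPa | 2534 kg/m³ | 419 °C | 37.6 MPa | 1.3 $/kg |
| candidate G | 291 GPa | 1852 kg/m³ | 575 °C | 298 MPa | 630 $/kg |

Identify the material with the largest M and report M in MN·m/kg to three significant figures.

candidate A, M = 95.6 MN·m/kg

Screen on constraints: max service T ≥ 497 °C; σ_y ≥ 500 MPa; cost ≤ 360 $/kg. Survivors: candidate A, candidate X.
Computing M directly (units already consistent):
  candidate A: M = 95.6 MN·m/kg
  candidate X: M = 20.9 MN·m/kg
Candidate A ranks first.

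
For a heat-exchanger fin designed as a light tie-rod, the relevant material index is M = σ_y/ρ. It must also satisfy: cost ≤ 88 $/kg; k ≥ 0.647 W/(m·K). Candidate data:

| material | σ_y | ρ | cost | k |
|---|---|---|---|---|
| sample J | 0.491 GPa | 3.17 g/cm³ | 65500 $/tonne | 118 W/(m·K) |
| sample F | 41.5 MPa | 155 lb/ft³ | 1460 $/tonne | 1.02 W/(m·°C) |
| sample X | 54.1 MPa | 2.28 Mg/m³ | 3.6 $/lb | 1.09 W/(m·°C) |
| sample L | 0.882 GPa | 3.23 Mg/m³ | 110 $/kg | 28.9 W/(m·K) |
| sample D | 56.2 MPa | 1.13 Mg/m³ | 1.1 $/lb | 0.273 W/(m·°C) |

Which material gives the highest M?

Screen on constraints: cost ≤ 88 $/kg; k ≥ 0.647 W/(m·K). Survivors: sample J, sample F, sample X.
Normalizing units and computing the index:
  sample J: σ_y = 491.0 MPa, ρ = 3170 kg/m³
  sample F: σ_y = 41.50 MPa, ρ = 2483 kg/m³
  sample X: σ_y = 54.10 MPa, ρ = 2280 kg/m³
  sample J: M = 155 kN·m/kg
  sample X: M = 23.7 kN·m/kg
  sample F: M = 16.7 kN·m/kg
Highest index: sample J.

sample J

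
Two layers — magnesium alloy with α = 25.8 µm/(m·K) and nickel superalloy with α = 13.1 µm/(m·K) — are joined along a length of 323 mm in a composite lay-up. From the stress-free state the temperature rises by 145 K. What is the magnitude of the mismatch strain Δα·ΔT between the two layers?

Δα = |25.8 − 13.1|×10⁻⁶/K = 12.7×10⁻⁶/K.
Mismatch strain = Δα·ΔT = 12.7×10⁻⁶ × 145.0 = 1.84×10⁻³.

1.84×10⁻³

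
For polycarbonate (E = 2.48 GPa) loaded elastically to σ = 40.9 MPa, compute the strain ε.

0.0165

ε = σ/E = 40.9 / 2480 = 0.0165.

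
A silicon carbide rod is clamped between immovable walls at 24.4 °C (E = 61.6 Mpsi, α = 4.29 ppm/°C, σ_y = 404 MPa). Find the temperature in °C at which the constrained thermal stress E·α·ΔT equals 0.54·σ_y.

144 °C

E = 61.6 Mpsi = 424.7 GPa.
E·α·ΔT = 218.2 MPa ⇒ ΔT = 218.2 / (424.7×10³ × 4.29×10⁻⁶) = 119.7 K.
T = 24.4 + 119.7 = 144.1 °C.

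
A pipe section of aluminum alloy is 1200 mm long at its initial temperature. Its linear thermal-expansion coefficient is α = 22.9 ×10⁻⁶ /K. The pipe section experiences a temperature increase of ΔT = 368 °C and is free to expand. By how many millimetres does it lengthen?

10.1 mm

ΔL = α·L₀·ΔT = 22.9×10⁻⁶ × 1200 mm × 368.0 K = 10.1 mm.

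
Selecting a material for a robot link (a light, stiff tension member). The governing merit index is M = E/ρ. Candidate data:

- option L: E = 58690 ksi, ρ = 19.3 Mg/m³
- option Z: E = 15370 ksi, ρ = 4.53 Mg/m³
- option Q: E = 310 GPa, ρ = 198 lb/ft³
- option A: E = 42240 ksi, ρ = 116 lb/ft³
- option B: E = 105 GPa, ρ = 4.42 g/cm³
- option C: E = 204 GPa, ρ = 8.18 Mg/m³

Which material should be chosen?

Putting every candidate on a common basis:
  option L: E = 404.7 GPa, ρ = 19300 kg/m³
  option Z: E = 106.0 GPa, ρ = 4530 kg/m³
  option Q: E = 310.0 GPa, ρ = 3172 kg/m³
  option A: E = 291.2 GPa, ρ = 1858 kg/m³
  option B: E = 105.0 GPa, ρ = 4420 kg/m³
  option C: E = 204.0 GPa, ρ = 8180 kg/m³
  option A: M = 157 MN·m/kg
  option Q: M = 97.7 MN·m/kg
  option C: M = 24.9 MN·m/kg
  option B: M = 23.8 MN·m/kg
  option Z: M = 23.4 MN·m/kg
  option L: M = 21.0 MN·m/kg
Highest index: option A.

option A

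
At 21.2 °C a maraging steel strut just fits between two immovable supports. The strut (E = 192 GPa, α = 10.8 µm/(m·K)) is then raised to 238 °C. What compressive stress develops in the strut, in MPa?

450 MPa

ΔT = 216.8 K. Constrained thermal stress σ = E·α·ΔT = 192.0×10³ MPa × 10.8×10⁻⁶ × 216.8 = 450 MPa (compressive).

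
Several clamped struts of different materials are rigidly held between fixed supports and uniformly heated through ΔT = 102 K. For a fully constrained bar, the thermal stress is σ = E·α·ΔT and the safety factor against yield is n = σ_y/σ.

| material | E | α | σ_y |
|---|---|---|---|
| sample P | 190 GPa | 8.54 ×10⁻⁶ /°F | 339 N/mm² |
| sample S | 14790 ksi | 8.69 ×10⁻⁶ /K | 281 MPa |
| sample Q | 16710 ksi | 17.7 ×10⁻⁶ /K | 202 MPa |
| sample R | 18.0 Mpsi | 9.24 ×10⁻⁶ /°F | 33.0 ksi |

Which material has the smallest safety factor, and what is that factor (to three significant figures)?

sample Q, n = 0.971

In consistent units (E in GPa, α in ×10⁻⁶/K, σ_y in MPa):
  sample P: E = 190.0, α = 15.4, σ_y = 339.0 → σ = 298 MPa, n = 1.14
  sample S: E = 102.0, α = 8.69, σ_y = 281.0 → σ = 90.4 MPa, n = 3.11
  sample Q: E = 115.2, α = 17.7, σ_y = 202.0 → σ = 208 MPa, n = 0.971
  sample R: E = 124.1, α = 16.6, σ_y = 227.5 → σ = 211 MPa, n = 1.08
The minimum is sample Q at n = 0.971.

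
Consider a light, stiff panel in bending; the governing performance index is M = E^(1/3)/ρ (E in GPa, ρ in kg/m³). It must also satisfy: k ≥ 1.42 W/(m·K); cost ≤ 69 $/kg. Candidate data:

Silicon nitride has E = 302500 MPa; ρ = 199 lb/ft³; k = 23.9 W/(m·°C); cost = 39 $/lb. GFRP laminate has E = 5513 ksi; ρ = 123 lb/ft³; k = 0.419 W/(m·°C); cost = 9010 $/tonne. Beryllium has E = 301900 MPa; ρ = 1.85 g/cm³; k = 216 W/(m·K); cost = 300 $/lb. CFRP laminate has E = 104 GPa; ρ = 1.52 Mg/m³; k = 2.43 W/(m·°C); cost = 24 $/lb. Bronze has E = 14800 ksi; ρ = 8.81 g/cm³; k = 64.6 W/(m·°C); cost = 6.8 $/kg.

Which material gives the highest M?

CFRP laminate

Screen on constraints: k ≥ 1.42 W/(m·K); cost ≤ 69 $/kg. Survivors: CFRP laminate, bronze.
Convert each candidate to consistent units, then evaluate M:
  CFRP laminate: E = 104.0 GPa, ρ = 1520 kg/m³
  bronze: E = 102.0 GPa, ρ = 8810 kg/m³
  CFRP laminate: M = 3.09×10⁻³
  bronze: M = 0.530×10⁻³
Highest index: CFRP laminate.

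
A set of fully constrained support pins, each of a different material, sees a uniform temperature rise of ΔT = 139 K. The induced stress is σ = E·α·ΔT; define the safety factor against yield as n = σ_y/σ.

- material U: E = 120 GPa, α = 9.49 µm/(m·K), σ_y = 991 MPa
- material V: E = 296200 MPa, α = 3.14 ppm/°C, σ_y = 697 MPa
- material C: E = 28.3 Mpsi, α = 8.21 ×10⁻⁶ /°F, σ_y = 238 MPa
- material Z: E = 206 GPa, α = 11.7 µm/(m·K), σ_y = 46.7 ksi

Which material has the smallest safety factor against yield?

material C

Converting E to GPa, α to ×10⁻⁶/K, σ_y to MPa, then σ and n for each:
  material U: E = 120.0, α = 9.49, σ_y = 991.0 → σ = 158 MPa, n = 6.26
  material V: E = 296.2, α = 3.14, σ_y = 697.0 → σ = 129 MPa, n = 5.39
  material C: E = 195.1, α = 14.8, σ_y = 238.0 → σ = 401 MPa, n = 0.594
  material Z: E = 206.0, α = 11.7, σ_y = 322.0 → σ = 335 MPa, n = 0.961
The minimum is material C at n = 0.594.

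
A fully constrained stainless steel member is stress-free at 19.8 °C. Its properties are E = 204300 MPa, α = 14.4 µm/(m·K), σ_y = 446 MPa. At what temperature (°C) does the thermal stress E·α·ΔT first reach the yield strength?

E = 204300 MPa = 204.3 GPa.
E·α·ΔT = 446.0 MPa ⇒ ΔT = 446.0 / (204.3×10³ × 14.4×10⁻⁶) = 151.6 K.
T = 19.8 + 151.6 = 171.4 °C.

171 °C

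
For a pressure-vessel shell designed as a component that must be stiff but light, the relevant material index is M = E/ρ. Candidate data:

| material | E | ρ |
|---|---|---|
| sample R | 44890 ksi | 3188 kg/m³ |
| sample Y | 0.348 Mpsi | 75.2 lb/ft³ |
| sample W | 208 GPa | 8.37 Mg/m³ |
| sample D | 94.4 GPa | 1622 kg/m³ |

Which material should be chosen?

sample R

After converting to SI:
  sample R: E = 309.5 GPa, ρ = 3188 kg/m³
  sample Y: E = 2.399 GPa, ρ = 1205 kg/m³
  sample W: E = 208.0 GPa, ρ = 8370 kg/m³
  sample D: E = 94.40 GPa, ρ = 1622 kg/m³
  sample R: M = 97.1 MN·m/kg
  sample D: M = 58.2 MN·m/kg
  sample W: M = 24.9 MN·m/kg
  sample Y: M = 1.99 MN·m/kg
Highest index: sample R.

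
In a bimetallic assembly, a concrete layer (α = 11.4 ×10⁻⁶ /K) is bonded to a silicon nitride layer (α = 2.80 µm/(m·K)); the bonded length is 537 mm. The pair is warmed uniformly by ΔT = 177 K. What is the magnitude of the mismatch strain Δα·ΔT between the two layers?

1.52×10⁻³

Δα = |11.4 − 2.80|×10⁻⁶/K = 8.60×10⁻⁶/K.
Mismatch strain = Δα·ΔT = 8.60×10⁻⁶ × 177.0 = 1.52×10⁻³.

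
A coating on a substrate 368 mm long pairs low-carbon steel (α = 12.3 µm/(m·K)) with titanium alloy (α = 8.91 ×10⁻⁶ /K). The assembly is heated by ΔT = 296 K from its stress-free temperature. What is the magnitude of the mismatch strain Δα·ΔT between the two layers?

Δα = |12.3 − 8.91|×10⁻⁶/K = 3.39×10⁻⁶/K.
Mismatch strain = Δα·ΔT = 3.39×10⁻⁶ × 296.0 = 1.00×10⁻³.

1.00×10⁻³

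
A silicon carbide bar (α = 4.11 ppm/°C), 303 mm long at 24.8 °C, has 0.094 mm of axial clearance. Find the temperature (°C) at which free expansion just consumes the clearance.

α·L₀·ΔT = 0.094 mm ⇒ ΔT = 0.094 / (4.11×10⁻⁶ × 303.0) = 75.48 K.
T = 24.8 + 75.48 = 100.3 °C.

100 °C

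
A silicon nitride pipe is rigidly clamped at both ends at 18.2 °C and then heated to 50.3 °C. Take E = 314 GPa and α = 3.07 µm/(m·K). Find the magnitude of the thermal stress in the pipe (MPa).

30.9 MPa

ΔT = 32.10 K. Constrained thermal stress σ = E·α·ΔT = 314.0×10³ MPa × 3.07×10⁻⁶ × 32.10 = 30.9 MPa (compressive).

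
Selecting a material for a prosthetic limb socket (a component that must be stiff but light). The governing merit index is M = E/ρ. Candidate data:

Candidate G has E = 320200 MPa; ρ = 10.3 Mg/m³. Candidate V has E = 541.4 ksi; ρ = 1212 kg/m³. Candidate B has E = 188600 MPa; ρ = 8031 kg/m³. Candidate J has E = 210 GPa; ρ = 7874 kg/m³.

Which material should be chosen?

candidate G

In SI units:
  candidate G: E = 320.2 GPa, ρ = 10300 kg/m³
  candidate V: E = 3.733 GPa, ρ = 1212 kg/m³
  candidate B: E = 188.6 GPa, ρ = 8031 kg/m³
  candidate J: E = 210.0 GPa, ρ = 7874 kg/m³
  candidate G: M = 31.1 MN·m/kg
  candidate J: M = 26.7 MN·m/kg
  candidate B: M = 23.5 MN·m/kg
  candidate V: M = 3.08 MN·m/kg
The maximum is for candidate G.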